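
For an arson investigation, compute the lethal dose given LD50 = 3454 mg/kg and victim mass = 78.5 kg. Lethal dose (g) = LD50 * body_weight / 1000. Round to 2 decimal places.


Lethal dose calculation:
Lethal dose = LD50 * body_weight / 1000
= 3454 * 78.5 / 1000
= 271139 / 1000
= 271.14 g

271.14


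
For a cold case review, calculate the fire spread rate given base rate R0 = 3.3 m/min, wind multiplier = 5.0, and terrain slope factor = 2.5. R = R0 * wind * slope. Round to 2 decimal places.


Fire spread rate calculation:
R = R0 * wind_factor * slope_factor
= 3.3 * 5.0 * 2.5
= 16.5 * 2.5
= 41.25 m/min

41.25


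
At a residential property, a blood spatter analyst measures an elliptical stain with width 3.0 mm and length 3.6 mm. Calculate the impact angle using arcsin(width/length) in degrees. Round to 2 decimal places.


Blood spatter impact angle calculation:
width / length = 3.0 / 3.6 = 0.833333
angle = arcsin(0.833333)
angle = 56.44 degrees

56.44


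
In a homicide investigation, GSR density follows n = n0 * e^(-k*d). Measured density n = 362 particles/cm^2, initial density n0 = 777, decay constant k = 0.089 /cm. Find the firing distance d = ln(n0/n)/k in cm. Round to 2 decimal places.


GSR distance calculation:
n0/n = 777 / 362 = 2.146409
ln(n0/n) = 0.763796
d = 0.763796 / 0.089 = 8.58 cm

8.58


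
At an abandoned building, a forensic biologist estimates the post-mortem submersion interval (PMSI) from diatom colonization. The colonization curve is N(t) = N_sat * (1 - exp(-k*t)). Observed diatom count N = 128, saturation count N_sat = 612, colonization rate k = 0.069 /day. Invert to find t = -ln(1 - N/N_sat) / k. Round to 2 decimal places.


PMSI from diatom colonization curve:
N / N_sat = 128 / 612 = 0.20915
1 - N/N_sat = 0.79085
ln(1 - N/N_sat) = -0.234647
t = -ln(1 - N/N_sat) / k = -(-0.234647) / 0.069 = 3.40 days

3.40


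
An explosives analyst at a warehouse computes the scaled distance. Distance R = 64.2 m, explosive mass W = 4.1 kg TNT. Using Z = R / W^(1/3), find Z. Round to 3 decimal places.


Scaled distance calculation:
W^(1/3) = 4.1^(1/3) = 1.600521
Z = R / W^(1/3) = 64.2 / 1.600521
Z = 40.112 m/kg^(1/3)

40.112


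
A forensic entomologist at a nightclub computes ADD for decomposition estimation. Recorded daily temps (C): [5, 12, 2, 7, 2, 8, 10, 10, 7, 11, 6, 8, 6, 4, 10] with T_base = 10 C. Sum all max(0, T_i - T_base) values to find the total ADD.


Computing ADD day by day:
Day 1: max(0, 5 - 10) = 0
Day 2: max(0, 12 - 10) = 2
Day 3: max(0, 2 - 10) = 0
Day 4: max(0, 7 - 10) = 0
Day 5: max(0, 2 - 10) = 0
Day 6: max(0, 8 - 10) = 0
Day 7: max(0, 10 - 10) = 0
Day 8: max(0, 10 - 10) = 0
Day 9: max(0, 7 - 10) = 0
Day 10: max(0, 11 - 10) = 1
Day 11: max(0, 6 - 10) = 0
Day 12: max(0, 8 - 10) = 0
Day 13: max(0, 6 - 10) = 0
Day 14: max(0, 4 - 10) = 0
Day 15: max(0, 10 - 10) = 0
Total ADD = 3

3


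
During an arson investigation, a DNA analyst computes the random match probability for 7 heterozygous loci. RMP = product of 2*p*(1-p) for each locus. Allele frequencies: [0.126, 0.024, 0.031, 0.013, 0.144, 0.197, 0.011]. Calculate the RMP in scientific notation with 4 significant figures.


Computing RMP for 7 loci:
Locus 1: 2 * 0.126 * 0.874 = 0.220248
Locus 2: 2 * 0.024 * 0.976 = 0.046848
Locus 3: 2 * 0.031 * 0.969 = 0.060078
Locus 4: 2 * 0.013 * 0.987 = 0.025662
Locus 5: 2 * 0.144 * 0.856 = 0.246528
Locus 6: 2 * 0.197 * 0.803 = 0.316382
Locus 7: 2 * 0.011 * 0.989 = 0.021758
RMP = 2.700e-08

2.700e-08


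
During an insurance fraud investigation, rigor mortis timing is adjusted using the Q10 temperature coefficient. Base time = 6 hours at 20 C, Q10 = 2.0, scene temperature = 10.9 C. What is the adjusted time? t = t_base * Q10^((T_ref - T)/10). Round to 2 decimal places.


Rigor mortis time adjustment:
Exponent = (T_ref - T_actual) / 10 = (20 - 10.9) / 10 = 0.91
Q10 factor = 2.0^0.91 = 1.87905
t_adjusted = 6 * 1.87905 = 11.27 hours

11.27


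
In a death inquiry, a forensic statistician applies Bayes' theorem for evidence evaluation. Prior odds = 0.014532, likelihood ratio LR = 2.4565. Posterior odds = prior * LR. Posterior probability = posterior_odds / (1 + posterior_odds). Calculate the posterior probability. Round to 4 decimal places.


Bayesian evidence evaluation:
Posterior odds = prior_odds * LR = 0.014532 * 2.4565 = 0.03569786
Posterior probability = posterior_odds / (1 + posterior_odds)
= 0.03569786 / (1 + 0.03569786)
= 0.03569786 / 1.03569786
= 0.0345

0.0345


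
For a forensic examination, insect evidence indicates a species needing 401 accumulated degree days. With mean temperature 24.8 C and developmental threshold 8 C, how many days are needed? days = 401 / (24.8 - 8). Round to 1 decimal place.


Insect development time:
Effective temperature = avg_temp - T_base = 24.8 - 8 = 16.8 C
Days = ADD / effective_temp = 401 / 16.8 = 23.9 days

23.9


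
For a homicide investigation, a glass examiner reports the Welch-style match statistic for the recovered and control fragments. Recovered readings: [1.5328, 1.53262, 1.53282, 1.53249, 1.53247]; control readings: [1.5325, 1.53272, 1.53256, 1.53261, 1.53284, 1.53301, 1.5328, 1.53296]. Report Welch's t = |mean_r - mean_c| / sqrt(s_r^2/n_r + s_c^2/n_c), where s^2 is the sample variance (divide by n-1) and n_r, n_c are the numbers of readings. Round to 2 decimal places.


Welch's t-criterion for glass RI comparison:
Recovered mean = sum / n_r = 7.6632 / 5 = 1.53264
Control mean = sum / n_c = 12.262 / 8 = 1.53275
Recovered sample variance s_r^2 = 2.745e-08
Control sample variance s_c^2 = 3.44857e-08
Welch SE (unpooled) = sqrt(s_r^2/n_r + s_c^2/n_c) = sqrt(5.49e-09 + 4.31071e-09) = sqrt(9.80071e-09) = 9.89985e-05
|mean_r - mean_c| = 0.00011
t = 0.00011 / 9.89985e-05 = 1.11

1.11


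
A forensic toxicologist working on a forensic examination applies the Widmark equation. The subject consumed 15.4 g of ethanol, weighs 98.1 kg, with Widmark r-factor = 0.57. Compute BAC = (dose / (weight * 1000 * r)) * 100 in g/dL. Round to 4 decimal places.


Applying the Widmark formula:
BAC = (dose_g / (body_wt * 1000 * r)) * 100
Denominator = 98.1 * 1000 * 0.57 = 55917
BAC = (15.4 / 55917) * 100
BAC = 0.0275 g/dL

0.0275


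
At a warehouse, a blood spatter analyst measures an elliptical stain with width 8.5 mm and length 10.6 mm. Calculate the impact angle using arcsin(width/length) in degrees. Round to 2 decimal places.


Blood spatter impact angle calculation:
width / length = 8.5 / 10.6 = 0.801887
angle = arcsin(0.801887)
angle = 53.31 degrees

53.31


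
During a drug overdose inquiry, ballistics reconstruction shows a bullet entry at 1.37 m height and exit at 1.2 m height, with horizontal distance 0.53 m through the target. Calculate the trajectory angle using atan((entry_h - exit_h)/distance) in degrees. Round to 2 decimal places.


Bullet trajectory angle:
Height difference = 1.37 - 1.2 = 0.17 m
angle = atan(0.17 / 0.53)
angle = atan(0.320755)
angle = 17.78 degrees

17.78


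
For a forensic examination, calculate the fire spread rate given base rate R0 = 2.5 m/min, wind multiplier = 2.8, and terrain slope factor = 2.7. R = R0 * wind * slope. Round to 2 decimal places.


Fire spread rate calculation:
R = R0 * wind_factor * slope_factor
= 2.5 * 2.8 * 2.7
= 7 * 2.7
= 18.90 m/min

18.90


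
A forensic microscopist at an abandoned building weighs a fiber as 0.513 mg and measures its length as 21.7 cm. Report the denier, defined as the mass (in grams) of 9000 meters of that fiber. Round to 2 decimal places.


Denier calculation:
Mass in grams = 0.513 mg / 1000 = 0.000513 g
Length in meters = 21.7 cm / 100 = 0.217 m
Linear density = mass / length = 0.000513 / 0.217 = 0.00236406 g/m
Denier = (g/m) * 9000 = 0.00236406 * 9000 = 21.28

21.28


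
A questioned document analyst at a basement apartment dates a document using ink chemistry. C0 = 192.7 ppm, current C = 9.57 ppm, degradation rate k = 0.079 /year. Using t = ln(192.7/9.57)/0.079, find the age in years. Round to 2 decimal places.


Document age estimation:
C0/C = 192.7 / 9.57 = 20.135841
ln(C0/C) = 3.002501
t = 3.002501 / 0.079 = 38.01 years

38.01


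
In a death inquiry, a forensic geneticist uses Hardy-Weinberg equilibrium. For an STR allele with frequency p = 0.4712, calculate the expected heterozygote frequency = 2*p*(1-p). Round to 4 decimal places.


Hardy-Weinberg heterozygote frequency:
q = 1 - p = 1 - 0.4712 = 0.5288
2pq = 2 * 0.4712 * 0.5288 = 0.4983

0.4983


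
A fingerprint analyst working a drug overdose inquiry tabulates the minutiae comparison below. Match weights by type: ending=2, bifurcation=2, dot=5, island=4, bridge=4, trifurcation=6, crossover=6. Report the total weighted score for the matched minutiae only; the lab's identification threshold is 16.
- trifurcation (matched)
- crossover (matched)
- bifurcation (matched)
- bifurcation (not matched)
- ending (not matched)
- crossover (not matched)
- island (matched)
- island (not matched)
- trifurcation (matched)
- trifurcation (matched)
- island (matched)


Weighted minutiae match score:
  trifurcation: matched, +6 (running total 6)
  crossover: matched, +6 (running total 12)
  bifurcation: matched, +2 (running total 14)
  bifurcation: not matched, +0
  ending: not matched, +0
  crossover: not matched, +0
  island: matched, +4 (running total 18)
  island: not matched, +0
  trifurcation: matched, +6 (running total 24)
  trifurcation: matched, +6 (running total 30)
  island: matched, +4 (running total 34)
Total score = 34
Threshold = 16; verdict = identification

34


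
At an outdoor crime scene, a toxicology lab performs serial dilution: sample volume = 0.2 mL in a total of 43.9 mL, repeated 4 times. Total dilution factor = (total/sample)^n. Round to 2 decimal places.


Dilution factor calculation:
Single dilution = V_total / V_sample = 43.9 / 0.2 ≈ 219.5
Number of dilutions = 4
Total DF = (43.9 / 0.2)^4 (full precision, rounded at the end) = 2321336490.06

2321336490.06


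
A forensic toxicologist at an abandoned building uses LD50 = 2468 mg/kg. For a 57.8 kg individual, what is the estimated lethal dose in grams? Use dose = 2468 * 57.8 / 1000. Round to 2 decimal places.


Lethal dose calculation:
Lethal dose = LD50 * body_weight / 1000
= 2468 * 57.8 / 1000
= 142650.4 / 1000
= 142.65 g

142.65


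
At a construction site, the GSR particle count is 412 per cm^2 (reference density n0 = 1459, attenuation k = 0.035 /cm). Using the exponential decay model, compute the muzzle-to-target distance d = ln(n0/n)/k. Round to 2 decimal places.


GSR distance calculation:
n0/n = 1459 / 412 = 3.541262
ln(n0/n) = 1.264483
d = 1.264483 / 0.035 = 36.13 cm

36.13


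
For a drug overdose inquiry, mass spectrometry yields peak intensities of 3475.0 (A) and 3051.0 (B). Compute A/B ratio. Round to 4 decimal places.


Spectral peak ratio:
Peak A = 3475.0 counts
Peak B = 3051.0 counts
Ratio = 3475.0 / 3051.0 = 1.1390

1.1390


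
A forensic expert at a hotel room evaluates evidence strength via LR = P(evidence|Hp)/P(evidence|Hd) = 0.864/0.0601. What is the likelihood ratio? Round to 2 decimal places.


Likelihood ratio calculation:
LR = P(E|Hp) / P(E|Hd)
LR = 0.864 / 0.0601
LR = 14.38

14.38


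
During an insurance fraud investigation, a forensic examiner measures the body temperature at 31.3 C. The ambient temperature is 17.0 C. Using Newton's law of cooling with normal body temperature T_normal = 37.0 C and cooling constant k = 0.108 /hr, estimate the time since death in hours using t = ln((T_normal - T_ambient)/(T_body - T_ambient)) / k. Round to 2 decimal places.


Using Newton's law of cooling:
t = ln((T_normal - T_ambient) / (T_body - T_ambient)) / k
T_normal - T_ambient = 20.0
T_body - T_ambient = 14.3
Ratio = 1.398601
ln(ratio) = 0.335472
t = 0.335472 / 0.108 = 3.11 hours

3.11


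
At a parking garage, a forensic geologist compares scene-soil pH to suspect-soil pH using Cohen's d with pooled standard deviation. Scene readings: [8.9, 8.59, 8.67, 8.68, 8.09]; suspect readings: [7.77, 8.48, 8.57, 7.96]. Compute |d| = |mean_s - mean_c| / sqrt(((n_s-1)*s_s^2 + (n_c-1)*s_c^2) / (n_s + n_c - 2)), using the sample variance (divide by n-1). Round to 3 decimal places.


Pooled-variance Cohen's d for soil pH comparison:
Scene mean = 42.93 / 5 = 8.586
Suspect mean = 32.78 / 4 = 8.195
Scene sample variance s_s^2 = 0.09013
Suspect sample variance s_c^2 = 0.152567
Pooled variance = ((n_s-1)*s_s^2 + (n_c-1)*s_c^2) / (n_s + n_c - 2) = 0.116889
Pooled SD = sqrt(0.116889) = 0.34189
Mean difference = 0.391
|d| = |0.391| / 0.34189 = 1.144

1.144


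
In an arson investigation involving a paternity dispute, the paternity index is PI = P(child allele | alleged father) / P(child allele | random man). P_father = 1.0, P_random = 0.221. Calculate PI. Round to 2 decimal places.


Paternity Index calculation:
PI = P(allele|father) / P(allele|random)
PI = 1.0 / 0.221
PI = 4.52

4.52


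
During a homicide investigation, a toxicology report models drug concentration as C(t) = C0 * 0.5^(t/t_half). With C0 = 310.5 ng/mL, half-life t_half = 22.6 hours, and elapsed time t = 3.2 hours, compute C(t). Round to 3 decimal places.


Drug concentration decay:
Number of half-lives = t / t_half = 3.2 / 22.6 = 0.141593
Decay factor = 0.5^0.141593 = 0.90651764
C(t) = 310.5 * 0.90651764 = 281.474 ng/mL

281.474


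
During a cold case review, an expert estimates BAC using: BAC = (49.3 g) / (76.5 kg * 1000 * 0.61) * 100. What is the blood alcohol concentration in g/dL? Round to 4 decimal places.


Applying the Widmark formula:
BAC = (dose_g / (body_wt * 1000 * r)) * 100
Denominator = 76.5 * 1000 * 0.61 = 46665
BAC = (49.3 / 46665) * 100
BAC = 0.1056 g/dL

0.1056


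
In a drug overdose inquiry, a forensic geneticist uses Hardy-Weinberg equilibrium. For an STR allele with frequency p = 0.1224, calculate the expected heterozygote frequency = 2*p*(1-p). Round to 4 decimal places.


Hardy-Weinberg heterozygote frequency:
q = 1 - p = 1 - 0.1224 = 0.8776
2pq = 2 * 0.1224 * 0.8776 = 0.2148

0.2148


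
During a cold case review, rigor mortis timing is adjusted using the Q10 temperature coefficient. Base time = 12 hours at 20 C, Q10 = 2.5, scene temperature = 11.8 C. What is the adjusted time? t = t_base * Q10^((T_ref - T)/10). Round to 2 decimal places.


Rigor mortis time adjustment:
Exponent = (T_ref - T_actual) / 10 = (20 - 11.8) / 10 = 0.82
Q10 factor = 2.5^0.82 = 2.11988
t_adjusted = 12 * 2.11988 = 25.44 hours

25.44


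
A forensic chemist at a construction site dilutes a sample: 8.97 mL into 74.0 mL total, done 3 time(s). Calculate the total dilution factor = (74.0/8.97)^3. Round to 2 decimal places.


Dilution factor calculation:
Single dilution = V_total / V_sample = 74.0 / 8.97 ≈ 8.249721
Number of dilutions = 3
Total DF = (74.0 / 8.97)^3 (full precision, rounded at the end) = 561.46

561.46


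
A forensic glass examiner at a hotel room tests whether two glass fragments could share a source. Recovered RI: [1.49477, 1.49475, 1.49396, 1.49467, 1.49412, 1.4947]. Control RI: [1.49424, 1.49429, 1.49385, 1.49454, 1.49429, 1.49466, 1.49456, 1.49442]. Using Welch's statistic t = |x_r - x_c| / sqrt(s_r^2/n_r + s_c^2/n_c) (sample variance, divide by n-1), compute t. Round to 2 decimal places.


Welch's t-criterion for glass RI comparison:
Recovered mean = sum / n_r = 8.96697 / 6 = 1.494495
Control mean = sum / n_c = 11.95485 / 8 = 1.4943563
Recovered sample variance s_r^2 = 1.2803e-07
Control sample variance s_c^2 = 6.43125e-08
Welch SE (unpooled) = sqrt(s_r^2/n_r + s_c^2/n_c) = sqrt(2.13383e-08 + 8.03906e-09) = sqrt(2.93774e-08) = 0.000171398
|mean_r - mean_c| = 0.00013875
t = 0.00013875 / 0.000171398 = 0.81

0.81


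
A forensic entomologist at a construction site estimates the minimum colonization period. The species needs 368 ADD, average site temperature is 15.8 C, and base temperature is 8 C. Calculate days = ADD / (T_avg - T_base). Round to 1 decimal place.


Insect development time:
Effective temperature = avg_temp - T_base = 15.8 - 8 = 7.8 C
Days = ADD / effective_temp = 368 / 7.8 = 47.2 days

47.2


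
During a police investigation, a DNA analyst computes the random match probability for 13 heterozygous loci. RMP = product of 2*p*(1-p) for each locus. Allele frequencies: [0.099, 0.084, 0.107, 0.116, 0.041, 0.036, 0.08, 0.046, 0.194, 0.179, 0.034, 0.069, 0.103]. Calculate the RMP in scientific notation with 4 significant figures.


Computing RMP for 13 loci:
Locus 1: 2 * 0.099 * 0.901 = 0.178398
Locus 2: 2 * 0.084 * 0.916 = 0.153888
Locus 3: 2 * 0.107 * 0.893 = 0.191102
Locus 4: 2 * 0.116 * 0.884 = 0.205088
Locus 5: 2 * 0.041 * 0.959 = 0.078638
Locus 6: 2 * 0.036 * 0.964 = 0.069408
Locus 7: 2 * 0.08 * 0.92 = 0.1472
Locus 8: 2 * 0.046 * 0.954 = 0.087768
Locus 9: 2 * 0.194 * 0.806 = 0.312728
Locus 10: 2 * 0.179 * 0.821 = 0.293918
Locus 11: 2 * 0.034 * 0.966 = 0.065688
Locus 12: 2 * 0.069 * 0.931 = 0.128478
Locus 13: 2 * 0.103 * 0.897 = 0.184782
RMP = 1.088e-11

1.088e-11


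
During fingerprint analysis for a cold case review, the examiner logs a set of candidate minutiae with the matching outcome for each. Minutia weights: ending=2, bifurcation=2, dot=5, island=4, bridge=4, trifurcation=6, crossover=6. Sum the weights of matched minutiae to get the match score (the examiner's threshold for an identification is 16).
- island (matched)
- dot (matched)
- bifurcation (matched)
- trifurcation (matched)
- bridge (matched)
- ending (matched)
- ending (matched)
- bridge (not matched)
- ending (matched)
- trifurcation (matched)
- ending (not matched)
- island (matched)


Weighted minutiae match score:
  island: matched, +4 (running total 4)
  dot: matched, +5 (running total 9)
  bifurcation: matched, +2 (running total 11)
  trifurcation: matched, +6 (running total 17)
  bridge: matched, +4 (running total 21)
  ending: matched, +2 (running total 23)
  ending: matched, +2 (running total 25)
  bridge: not matched, +0
  ending: matched, +2 (running total 27)
  trifurcation: matched, +6 (running total 33)
  ending: not matched, +0
  island: matched, +4 (running total 37)
Total score = 37
Threshold = 16; verdict = identification

37


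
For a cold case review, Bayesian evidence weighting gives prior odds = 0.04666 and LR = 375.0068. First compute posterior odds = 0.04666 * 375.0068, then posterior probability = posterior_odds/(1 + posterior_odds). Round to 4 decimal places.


Bayesian evidence evaluation:
Posterior odds = prior_odds * LR = 0.04666 * 375.0068 = 17.49782
Posterior probability = posterior_odds / (1 + posterior_odds)
= 17.49782 / (1 + 17.49782)
= 17.49782 / 18.49782
= 0.9459

0.9459


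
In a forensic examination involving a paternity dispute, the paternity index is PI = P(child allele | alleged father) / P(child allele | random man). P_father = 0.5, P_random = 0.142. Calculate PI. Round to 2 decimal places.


Paternity Index calculation:
PI = P(allele|father) / P(allele|random)
PI = 0.5 / 0.142
PI = 3.52

3.52


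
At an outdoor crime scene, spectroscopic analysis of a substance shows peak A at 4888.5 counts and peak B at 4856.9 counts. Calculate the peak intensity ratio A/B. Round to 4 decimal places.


Spectral peak ratio:
Peak A = 4888.5 counts
Peak B = 4856.9 counts
Ratio = 4888.5 / 4856.9 = 1.0065

1.0065


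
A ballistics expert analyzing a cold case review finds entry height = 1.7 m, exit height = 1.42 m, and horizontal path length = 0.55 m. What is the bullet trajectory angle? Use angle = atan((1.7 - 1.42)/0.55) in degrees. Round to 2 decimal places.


Bullet trajectory angle:
Height difference = 1.7 - 1.42 = 0.28 m
angle = atan(0.28 / 0.55)
angle = atan(0.509091)
angle = 26.98 degrees

26.98


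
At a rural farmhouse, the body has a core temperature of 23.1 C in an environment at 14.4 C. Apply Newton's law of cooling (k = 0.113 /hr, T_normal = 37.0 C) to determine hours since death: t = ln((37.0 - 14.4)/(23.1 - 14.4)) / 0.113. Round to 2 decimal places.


Using Newton's law of cooling:
t = ln((T_normal - T_ambient) / (T_body - T_ambient)) / k
T_normal - T_ambient = 22.6
T_body - T_ambient = 8.7
Ratio = 2.597701
ln(ratio) = 0.954627
t = 0.954627 / 0.113 = 8.45 hours

8.45


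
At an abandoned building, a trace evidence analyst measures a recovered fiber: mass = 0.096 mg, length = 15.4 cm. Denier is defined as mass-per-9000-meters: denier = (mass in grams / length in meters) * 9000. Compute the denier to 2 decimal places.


Denier calculation:
Mass in grams = 0.096 mg / 1000 = 0.000096 g
Length in meters = 15.4 cm / 100 = 0.154 m
Linear density = mass / length = 0.000096 / 0.154 = 0.00062338 g/m
Denier = (g/m) * 9000 = 0.00062338 * 9000 = 5.61

5.61


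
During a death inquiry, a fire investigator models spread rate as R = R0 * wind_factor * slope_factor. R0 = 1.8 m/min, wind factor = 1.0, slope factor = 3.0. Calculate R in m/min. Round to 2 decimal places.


Fire spread rate calculation:
R = R0 * wind_factor * slope_factor
= 1.8 * 1.0 * 3.0
= 1.8 * 3.0
= 5.40 m/min

5.40


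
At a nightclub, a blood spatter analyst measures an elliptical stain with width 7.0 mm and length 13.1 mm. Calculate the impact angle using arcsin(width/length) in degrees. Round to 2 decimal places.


Blood spatter impact angle calculation:
width / length = 7.0 / 13.1 = 0.534351
angle = arcsin(0.534351)
angle = 32.30 degrees

32.30


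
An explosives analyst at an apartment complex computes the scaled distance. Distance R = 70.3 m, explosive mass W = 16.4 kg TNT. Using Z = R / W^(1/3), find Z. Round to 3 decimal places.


Scaled distance calculation:
W^(1/3) = 16.4^(1/3) = 2.540668
Z = R / W^(1/3) = 70.3 / 2.540668
Z = 27.670 m/kg^(1/3)

27.670


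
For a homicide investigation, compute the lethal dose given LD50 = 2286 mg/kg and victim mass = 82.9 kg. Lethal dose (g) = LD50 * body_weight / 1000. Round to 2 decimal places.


Lethal dose calculation:
Lethal dose = LD50 * body_weight / 1000
= 2286 * 82.9 / 1000
= 189509.4 / 1000
= 189.51 g

189.51


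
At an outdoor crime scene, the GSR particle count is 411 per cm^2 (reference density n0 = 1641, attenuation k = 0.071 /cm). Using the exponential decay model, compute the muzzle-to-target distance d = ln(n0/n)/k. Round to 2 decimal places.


GSR distance calculation:
n0/n = 1641 / 411 = 3.992701
ln(n0/n) = 1.384468
d = 1.384468 / 0.071 = 19.50 cm

19.50


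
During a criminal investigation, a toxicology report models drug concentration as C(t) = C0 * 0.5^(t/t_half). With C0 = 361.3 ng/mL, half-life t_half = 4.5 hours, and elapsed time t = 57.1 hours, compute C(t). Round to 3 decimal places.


Drug concentration decay:
Number of half-lives = t / t_half = 57.1 / 4.5 = 12.688889
Decay factor = 0.5^12.688889 = 0.00015145
C(t) = 361.3 * 0.00015145 = 0.055 ng/mL

0.055


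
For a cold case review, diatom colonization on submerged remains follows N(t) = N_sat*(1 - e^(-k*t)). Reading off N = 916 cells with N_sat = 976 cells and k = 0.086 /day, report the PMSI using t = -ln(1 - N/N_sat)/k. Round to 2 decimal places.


PMSI from diatom colonization curve:
N / N_sat = 916 / 976 = 0.938525
1 - N/N_sat = 0.061475
ln(1 - N/N_sat) = -2.789125
t = -ln(1 - N/N_sat) / k = -(-2.789125) / 0.086 = 32.43 days

32.43


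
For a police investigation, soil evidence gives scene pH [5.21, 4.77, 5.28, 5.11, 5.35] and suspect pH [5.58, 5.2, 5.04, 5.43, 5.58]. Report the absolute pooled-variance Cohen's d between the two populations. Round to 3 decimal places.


Pooled-variance Cohen's d for soil pH comparison:
Scene mean = 25.72 / 5 = 5.144
Suspect mean = 26.83 / 5 = 5.366
Scene sample variance s_s^2 = 0.05158
Suspect sample variance s_c^2 = 0.05738
Pooled variance = ((n_s-1)*s_s^2 + (n_c-1)*s_c^2) / (n_s + n_c - 2) = 0.05448
Pooled SD = sqrt(0.05448) = 0.23341
Mean difference = -0.222
|d| = |-0.222| / 0.23341 = 0.951

0.951


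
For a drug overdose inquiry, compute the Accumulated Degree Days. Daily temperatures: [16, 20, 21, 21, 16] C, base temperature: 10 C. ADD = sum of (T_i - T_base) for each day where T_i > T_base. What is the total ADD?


Computing ADD day by day:
Day 1: max(0, 16 - 10) = 6
Day 2: max(0, 20 - 10) = 10
Day 3: max(0, 21 - 10) = 11
Day 4: max(0, 21 - 10) = 11
Day 5: max(0, 16 - 10) = 6
Total ADD = 44

44


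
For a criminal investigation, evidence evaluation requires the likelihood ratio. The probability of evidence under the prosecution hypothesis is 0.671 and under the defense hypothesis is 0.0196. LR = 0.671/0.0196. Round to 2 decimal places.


Likelihood ratio calculation:
LR = P(E|Hp) / P(E|Hd)
LR = 0.671 / 0.0196
LR = 34.23

34.23


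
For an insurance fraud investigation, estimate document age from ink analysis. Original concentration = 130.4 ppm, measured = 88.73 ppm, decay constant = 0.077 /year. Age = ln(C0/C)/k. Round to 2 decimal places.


Document age estimation:
C0/C = 130.4 / 88.73 = 1.469627
ln(C0/C) = 0.385009
t = 0.385009 / 0.077 = 5.00 years

5.00


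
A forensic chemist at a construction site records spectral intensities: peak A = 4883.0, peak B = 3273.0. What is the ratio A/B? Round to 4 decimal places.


Spectral peak ratio:
Peak A = 4883.0 counts
Peak B = 3273.0 counts
Ratio = 4883.0 / 3273.0 = 1.4919

1.4919


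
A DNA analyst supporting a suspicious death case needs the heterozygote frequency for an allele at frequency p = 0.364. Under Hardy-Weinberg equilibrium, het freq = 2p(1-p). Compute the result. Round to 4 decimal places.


Hardy-Weinberg heterozygote frequency:
q = 1 - p = 1 - 0.364 = 0.636
2pq = 2 * 0.364 * 0.636 = 0.4630

0.4630


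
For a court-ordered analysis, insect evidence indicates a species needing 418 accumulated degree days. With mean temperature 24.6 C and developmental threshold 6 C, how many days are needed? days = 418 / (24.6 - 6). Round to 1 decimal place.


Insect development time:
Effective temperature = avg_temp - T_base = 24.6 - 6 = 18.6 C
Days = ADD / effective_temp = 418 / 18.6 = 22.5 days

22.5


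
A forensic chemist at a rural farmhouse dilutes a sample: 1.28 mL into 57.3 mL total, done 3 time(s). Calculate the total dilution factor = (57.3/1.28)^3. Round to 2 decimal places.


Dilution factor calculation:
Single dilution = V_total / V_sample = 57.3 / 1.28 ≈ 44.765625
Number of dilutions = 3
Total DF = (57.3 / 1.28)^3 (full precision, rounded at the end) = 89708.57

89708.57


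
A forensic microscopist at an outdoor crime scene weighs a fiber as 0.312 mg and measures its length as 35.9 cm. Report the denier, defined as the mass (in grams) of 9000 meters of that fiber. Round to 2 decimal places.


Denier calculation:
Mass in grams = 0.312 mg / 1000 = 0.000312 g
Length in meters = 35.9 cm / 100 = 0.359 m
Linear density = mass / length = 0.000312 / 0.359 = 0.00086908 g/m
Denier = (g/m) * 9000 = 0.00086908 * 9000 = 7.82

7.82


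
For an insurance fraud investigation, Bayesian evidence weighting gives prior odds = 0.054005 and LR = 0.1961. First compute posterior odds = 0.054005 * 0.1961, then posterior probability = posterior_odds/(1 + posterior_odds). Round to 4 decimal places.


Bayesian evidence evaluation:
Posterior odds = prior_odds * LR = 0.054005 * 0.1961 = 0.01059038
Posterior probability = posterior_odds / (1 + posterior_odds)
= 0.01059038 / (1 + 0.01059038)
= 0.01059038 / 1.01059038
= 0.0105

0.0105


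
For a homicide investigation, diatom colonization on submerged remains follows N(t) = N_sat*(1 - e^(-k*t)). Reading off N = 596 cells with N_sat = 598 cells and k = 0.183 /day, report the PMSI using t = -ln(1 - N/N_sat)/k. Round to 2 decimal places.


PMSI from diatom colonization curve:
N / N_sat = 596 / 598 = 0.996656
1 - N/N_sat = 0.003344
ln(1 - N/N_sat) = -5.700588
t = -ln(1 - N/N_sat) / k = -(-5.700588) / 0.183 = 31.15 days

31.15


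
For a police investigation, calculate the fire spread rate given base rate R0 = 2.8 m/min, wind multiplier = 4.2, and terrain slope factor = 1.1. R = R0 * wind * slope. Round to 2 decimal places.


Fire spread rate calculation:
R = R0 * wind_factor * slope_factor
= 2.8 * 4.2 * 1.1
= 11.76 * 1.1
= 12.94 m/min

12.94


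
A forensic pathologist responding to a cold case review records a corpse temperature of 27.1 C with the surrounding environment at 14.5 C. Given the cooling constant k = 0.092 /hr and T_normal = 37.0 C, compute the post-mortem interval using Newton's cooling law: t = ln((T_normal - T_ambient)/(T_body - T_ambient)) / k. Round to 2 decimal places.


Using Newton's law of cooling:
t = ln((T_normal - T_ambient) / (T_body - T_ambient)) / k
T_normal - T_ambient = 22.5
T_body - T_ambient = 12.6
Ratio = 1.785714
ln(ratio) = 0.579818
t = 0.579818 / 0.092 = 6.30 hours

6.30


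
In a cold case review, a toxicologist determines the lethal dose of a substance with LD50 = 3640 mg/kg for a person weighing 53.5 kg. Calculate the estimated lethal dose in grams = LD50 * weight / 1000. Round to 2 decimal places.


Lethal dose calculation:
Lethal dose = LD50 * body_weight / 1000
= 3640 * 53.5 / 1000
= 194740 / 1000
= 194.74 g

194.74


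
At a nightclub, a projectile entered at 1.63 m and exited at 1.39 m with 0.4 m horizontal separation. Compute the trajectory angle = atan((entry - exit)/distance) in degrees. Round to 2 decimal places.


Bullet trajectory angle:
Height difference = 1.63 - 1.39 = 0.24 m
angle = atan(0.24 / 0.4)
angle = atan(0.6)
angle = 30.96 degrees

30.96


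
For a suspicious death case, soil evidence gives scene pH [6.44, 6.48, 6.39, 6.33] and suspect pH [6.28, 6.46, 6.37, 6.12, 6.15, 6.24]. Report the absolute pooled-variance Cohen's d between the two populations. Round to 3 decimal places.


Pooled-variance Cohen's d for soil pH comparison:
Scene mean = 25.64 / 4 = 6.41
Suspect mean = 37.62 / 6 = 6.27
Scene sample variance s_s^2 = 0.0042
Suspect sample variance s_c^2 = 0.0168
Pooled variance = ((n_s-1)*s_s^2 + (n_c-1)*s_c^2) / (n_s + n_c - 2) = 0.012075
Pooled SD = sqrt(0.012075) = 0.109886
Mean difference = 0.14
|d| = |0.14| / 0.109886 = 1.274

1.274


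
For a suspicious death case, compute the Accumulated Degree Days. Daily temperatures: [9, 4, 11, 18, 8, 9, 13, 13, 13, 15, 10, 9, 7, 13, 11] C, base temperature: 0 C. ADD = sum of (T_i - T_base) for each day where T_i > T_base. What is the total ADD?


Computing ADD day by day:
Day 1: max(0, 9 - 0) = 9
Day 2: max(0, 4 - 0) = 4
Day 3: max(0, 11 - 0) = 11
Day 4: max(0, 18 - 0) = 18
Day 5: max(0, 8 - 0) = 8
Day 6: max(0, 9 - 0) = 9
Day 7: max(0, 13 - 0) = 13
Day 8: max(0, 13 - 0) = 13
Day 9: max(0, 13 - 0) = 13
Day 10: max(0, 15 - 0) = 15
Day 11: max(0, 10 - 0) = 10
Day 12: max(0, 9 - 0) = 9
Day 13: max(0, 7 - 0) = 7
Day 14: max(0, 13 - 0) = 13
Day 15: max(0, 11 - 0) = 11
Total ADD = 163

163


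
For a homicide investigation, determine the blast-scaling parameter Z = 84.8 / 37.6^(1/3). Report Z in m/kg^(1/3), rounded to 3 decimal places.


Scaled distance calculation:
W^(1/3) = 37.6^(1/3) = 3.350137
Z = R / W^(1/3) = 84.8 / 3.350137
Z = 25.312 m/kg^(1/3)

25.312


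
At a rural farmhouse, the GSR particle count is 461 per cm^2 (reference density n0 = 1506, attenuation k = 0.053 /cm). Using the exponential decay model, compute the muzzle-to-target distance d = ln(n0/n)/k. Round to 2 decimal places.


GSR distance calculation:
n0/n = 1506 / 461 = 3.266811
ln(n0/n) = 1.183814
d = 1.183814 / 0.053 = 22.34 cm

22.34


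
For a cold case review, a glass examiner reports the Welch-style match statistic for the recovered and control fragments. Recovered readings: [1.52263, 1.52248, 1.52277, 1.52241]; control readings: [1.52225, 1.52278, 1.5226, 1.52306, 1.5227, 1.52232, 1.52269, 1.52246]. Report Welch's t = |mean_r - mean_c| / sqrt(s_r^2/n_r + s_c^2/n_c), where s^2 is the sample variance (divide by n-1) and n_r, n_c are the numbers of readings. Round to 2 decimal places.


Welch's t-criterion for glass RI comparison:
Recovered mean = sum / n_r = 6.09029 / 4 = 1.5225725
Control mean = sum / n_c = 12.18086 / 8 = 1.5226075
Recovered sample variance s_r^2 = 2.57583e-08
Control sample variance s_c^2 = 6.88786e-08
Welch SE (unpooled) = sqrt(s_r^2/n_r + s_c^2/n_c) = sqrt(6.43958e-09 + 8.60982e-09) = sqrt(1.50494e-08) = 0.000122676
|mean_r - mean_c| = 3.5e-05
t = 3.5e-05 / 0.000122676 = 0.29

0.29


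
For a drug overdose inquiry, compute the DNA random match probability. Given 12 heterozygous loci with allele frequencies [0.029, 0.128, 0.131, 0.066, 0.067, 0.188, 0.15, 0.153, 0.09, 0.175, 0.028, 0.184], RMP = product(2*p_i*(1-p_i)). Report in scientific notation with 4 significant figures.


Computing RMP for 12 loci:
Locus 1: 2 * 0.029 * 0.971 = 0.056318
Locus 2: 2 * 0.128 * 0.872 = 0.223232
Locus 3: 2 * 0.131 * 0.869 = 0.227678
Locus 4: 2 * 0.066 * 0.934 = 0.123288
Locus 5: 2 * 0.067 * 0.933 = 0.125022
Locus 6: 2 * 0.188 * 0.812 = 0.305312
Locus 7: 2 * 0.15 * 0.85 = 0.255
Locus 8: 2 * 0.153 * 0.847 = 0.259182
Locus 9: 2 * 0.09 * 0.91 = 0.1638
Locus 10: 2 * 0.175 * 0.825 = 0.28875
Locus 11: 2 * 0.028 * 0.972 = 0.054432
Locus 12: 2 * 0.184 * 0.816 = 0.300288
RMP = 6.883e-10

6.883e-10


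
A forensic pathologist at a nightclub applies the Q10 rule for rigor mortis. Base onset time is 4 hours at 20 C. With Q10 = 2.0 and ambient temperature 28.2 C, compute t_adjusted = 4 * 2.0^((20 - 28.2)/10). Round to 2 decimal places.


Rigor mortis time adjustment:
Exponent = (T_ref - T_actual) / 10 = (20 - 28.2) / 10 = -0.82
Q10 factor = 2.0^-0.82 = 0.56644
t_adjusted = 4 * 0.56644 = 2.27 hours

2.27


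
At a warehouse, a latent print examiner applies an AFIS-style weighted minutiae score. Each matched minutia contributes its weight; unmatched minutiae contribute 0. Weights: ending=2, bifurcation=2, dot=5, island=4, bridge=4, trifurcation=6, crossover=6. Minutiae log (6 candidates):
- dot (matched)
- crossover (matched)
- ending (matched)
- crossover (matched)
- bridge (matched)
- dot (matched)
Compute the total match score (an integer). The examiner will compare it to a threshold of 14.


Weighted minutiae match score:
  dot: matched, +5 (running total 5)
  crossover: matched, +6 (running total 11)
  ending: matched, +2 (running total 13)
  crossover: matched, +6 (running total 19)
  bridge: matched, +4 (running total 23)
  dot: matched, +5 (running total 28)
Total score = 28
Threshold = 14; verdict = identification

28


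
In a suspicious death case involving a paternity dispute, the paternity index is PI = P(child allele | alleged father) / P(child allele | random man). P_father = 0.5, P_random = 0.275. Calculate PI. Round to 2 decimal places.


Paternity Index calculation:
PI = P(allele|father) / P(allele|random)
PI = 0.5 / 0.275
PI = 1.82

1.82


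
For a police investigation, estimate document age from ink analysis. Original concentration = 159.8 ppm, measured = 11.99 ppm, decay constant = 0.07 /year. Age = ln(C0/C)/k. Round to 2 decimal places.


Document age estimation:
C0/C = 159.8 / 11.99 = 13.327773
ln(C0/C) = 2.58985
t = 2.58985 / 0.07 = 37.00 years

37.00


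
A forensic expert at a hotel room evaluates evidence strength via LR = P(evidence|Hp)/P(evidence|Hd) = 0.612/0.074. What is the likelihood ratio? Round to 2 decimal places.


Likelihood ratio calculation:
LR = P(E|Hp) / P(E|Hd)
LR = 0.612 / 0.074
LR = 8.27

8.27


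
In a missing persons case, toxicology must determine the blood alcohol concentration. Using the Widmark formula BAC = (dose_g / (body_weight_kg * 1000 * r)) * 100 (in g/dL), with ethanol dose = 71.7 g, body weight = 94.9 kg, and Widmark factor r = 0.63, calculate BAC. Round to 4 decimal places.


Applying the Widmark formula:
BAC = (dose_g / (body_wt * 1000 * r)) * 100
Denominator = 94.9 * 1000 * 0.63 = 59787
BAC = (71.7 / 59787) * 100
BAC = 0.1199 g/dL

0.1199


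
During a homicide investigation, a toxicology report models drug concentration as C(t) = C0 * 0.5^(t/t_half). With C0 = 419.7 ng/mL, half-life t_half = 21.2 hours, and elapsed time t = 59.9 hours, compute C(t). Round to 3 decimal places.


Drug concentration decay:
Number of half-lives = t / t_half = 59.9 / 21.2 = 2.825472
Decay factor = 0.5^2.825472 = 0.14107439
C(t) = 419.7 * 0.14107439 = 59.209 ng/mL

59.209


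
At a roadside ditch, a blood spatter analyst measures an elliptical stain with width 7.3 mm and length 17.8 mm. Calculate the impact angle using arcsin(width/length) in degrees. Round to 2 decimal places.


Blood spatter impact angle calculation:
width / length = 7.3 / 17.8 = 0.410112
angle = arcsin(0.410112)
angle = 24.21 degrees

24.21


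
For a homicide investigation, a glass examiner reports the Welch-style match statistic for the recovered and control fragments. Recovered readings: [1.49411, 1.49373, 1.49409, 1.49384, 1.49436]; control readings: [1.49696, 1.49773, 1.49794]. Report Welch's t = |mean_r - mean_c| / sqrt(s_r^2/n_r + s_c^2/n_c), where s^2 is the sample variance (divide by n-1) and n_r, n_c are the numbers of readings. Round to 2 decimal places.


Welch's t-criterion for glass RI comparison:
Recovered mean = sum / n_r = 7.47013 / 5 = 1.494026
Control mean = sum / n_c = 4.49263 / 3 = 1.4975433
Recovered sample variance s_r^2 = 6.123e-08
Control sample variance s_c^2 = 2.66233e-07
Welch SE (unpooled) = sqrt(s_r^2/n_r + s_c^2/n_c) = sqrt(1.2246e-08 + 8.87444e-08) = sqrt(1.0099e-07) = 0.000317789
|mean_r - mean_c| = 0.00351733
t = 0.00351733 / 0.000317789 = 11.07

11.07


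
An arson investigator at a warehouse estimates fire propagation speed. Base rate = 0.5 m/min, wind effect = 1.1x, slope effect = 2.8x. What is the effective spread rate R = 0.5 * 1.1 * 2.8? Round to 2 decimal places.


Fire spread rate calculation:
R = R0 * wind_factor * slope_factor
= 0.5 * 1.1 * 2.8
= 0.55 * 2.8
= 1.54 m/min

1.54


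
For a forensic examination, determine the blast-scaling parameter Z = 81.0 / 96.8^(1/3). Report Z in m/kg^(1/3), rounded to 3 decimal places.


Scaled distance calculation:
W^(1/3) = 96.8^(1/3) = 4.591541
Z = R / W^(1/3) = 81.0 / 4.591541
Z = 17.641 m/kg^(1/3)

17.641


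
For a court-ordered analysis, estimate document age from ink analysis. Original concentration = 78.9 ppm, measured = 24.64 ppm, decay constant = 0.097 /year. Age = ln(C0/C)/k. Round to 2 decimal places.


Document age estimation:
C0/C = 78.9 / 24.64 = 3.20211
ln(C0/C) = 1.16381
t = 1.16381 / 0.097 = 12.00 years

12.00


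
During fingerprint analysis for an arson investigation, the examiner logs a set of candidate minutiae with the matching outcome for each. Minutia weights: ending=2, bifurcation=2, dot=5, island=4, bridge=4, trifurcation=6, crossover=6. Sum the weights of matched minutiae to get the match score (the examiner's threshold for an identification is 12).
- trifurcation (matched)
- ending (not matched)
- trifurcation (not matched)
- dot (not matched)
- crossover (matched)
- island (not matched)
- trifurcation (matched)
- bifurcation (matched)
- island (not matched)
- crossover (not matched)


Weighted minutiae match score:
  trifurcation: matched, +6 (running total 6)
  ending: not matched, +0
  trifurcation: not matched, +0
  dot: not matched, +0
  crossover: matched, +6 (running total 12)
  island: not matched, +0
  trifurcation: matched, +6 (running total 18)
  bifurcation: matched, +2 (running total 20)
  island: not matched, +0
  crossover: not matched, +0
Total score = 20
Threshold = 12; verdict = identification

20


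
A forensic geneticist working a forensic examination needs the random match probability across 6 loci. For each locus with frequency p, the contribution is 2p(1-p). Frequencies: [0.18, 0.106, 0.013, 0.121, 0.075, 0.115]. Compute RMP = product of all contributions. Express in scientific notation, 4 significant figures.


Computing RMP for 6 loci:
Locus 1: 2 * 0.18 * 0.82 = 0.2952
Locus 2: 2 * 0.106 * 0.894 = 0.189528
Locus 3: 2 * 0.013 * 0.987 = 0.025662
Locus 4: 2 * 0.121 * 0.879 = 0.212718
Locus 5: 2 * 0.075 * 0.925 = 0.13875
Locus 6: 2 * 0.115 * 0.885 = 0.20355
RMP = 8.626e-06

8.626e-06


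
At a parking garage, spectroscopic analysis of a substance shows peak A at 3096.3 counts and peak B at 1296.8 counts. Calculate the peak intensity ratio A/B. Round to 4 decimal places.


Spectral peak ratio:
Peak A = 3096.3 counts
Peak B = 1296.8 counts
Ratio = 3096.3 / 1296.8 = 2.3876

2.3876
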